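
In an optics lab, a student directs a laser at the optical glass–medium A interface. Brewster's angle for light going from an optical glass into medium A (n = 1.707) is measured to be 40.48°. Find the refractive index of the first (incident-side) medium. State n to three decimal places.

n ≈ 2.000

At Brewster's angle, tan θ_B = n₂/n₁ with n₁ on the incident side (an optical glass) and n₂ on the transmitted side (medium A).
n₁ = n₂ / tan θ_B = 1.707 / tan 40.48° = 2.000.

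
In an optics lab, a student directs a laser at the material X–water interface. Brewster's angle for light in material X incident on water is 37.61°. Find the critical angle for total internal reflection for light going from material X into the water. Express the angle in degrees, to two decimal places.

θ_c ≈ 50.39°

tan θ_B = n₂/n₁ = tan 37.61° = 0.7704.
Total internal reflection: sin θ_c = n₂/n₁ = 0.7704.
θ_c = arcsin(0.7704) = 50.39°.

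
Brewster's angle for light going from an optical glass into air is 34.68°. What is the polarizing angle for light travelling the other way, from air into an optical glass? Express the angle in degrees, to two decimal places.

θ_B' ≈ 55.32°

The two Brewster angles are complementary: θ_B' = 90° − θ_B = 90° − 34.68° = 55.32°.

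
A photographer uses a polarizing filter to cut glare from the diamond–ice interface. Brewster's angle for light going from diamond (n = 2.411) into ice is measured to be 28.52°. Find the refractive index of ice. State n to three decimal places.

n ≈ 1.310

Brewster's law: tan θ_B = n₂/n₁ (light incident in diamond, refracted into ice).
n₂ = n₁ tan θ_B = 2.411 × tan 28.52° = 1.310.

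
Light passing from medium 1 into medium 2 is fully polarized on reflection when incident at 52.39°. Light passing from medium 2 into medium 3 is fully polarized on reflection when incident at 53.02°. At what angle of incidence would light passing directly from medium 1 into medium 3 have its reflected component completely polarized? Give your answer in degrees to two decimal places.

tan θ_B(1→2) = n₂/n₁ = tan 52.39° = 1.2981.
tan θ_B(2→3) = n₃/n₂ = tan 53.02° = 1.3280.
Multiplying, n₃/n₁ = 1.2981 × 1.3280 = 1.7238, and θ_B(1→3) = arctan 1.7238 = 59.88°.

θ_B ≈ 59.88°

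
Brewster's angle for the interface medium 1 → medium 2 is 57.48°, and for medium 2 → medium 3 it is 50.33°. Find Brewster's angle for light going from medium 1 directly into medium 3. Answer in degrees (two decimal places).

Each Brewster angle gives a ratio: n₂/n₁ = tan 57.48° = 1.5685, n₃/n₂ = tan 50.33° = 1.2058.
n₃/n₁ = 1.8913. Then tan θ_B(1→3) = n₃/n₁, so θ_B(1→3) = arctan(1.8913) = 62.13°.

θ_B ≈ 62.13°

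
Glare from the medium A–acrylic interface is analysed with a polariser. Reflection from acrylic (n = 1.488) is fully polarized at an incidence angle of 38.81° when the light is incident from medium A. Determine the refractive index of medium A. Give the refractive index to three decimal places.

Brewster's law: tan θ_B = n₂/n₁ (light incident in medium A, refracted into acrylic).
n₁ = n₂ / tan θ_B = 1.488 / tan 38.81° = 1.850.

n ≈ 1.850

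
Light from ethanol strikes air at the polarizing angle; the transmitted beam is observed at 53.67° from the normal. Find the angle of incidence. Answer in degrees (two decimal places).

θ_B ≈ 36.33°

Brewster's condition makes the reflected and refracted beams perpendicular: θ_B + θ_t = 90°.
θ_B = 90° − 53.67° = 36.33°.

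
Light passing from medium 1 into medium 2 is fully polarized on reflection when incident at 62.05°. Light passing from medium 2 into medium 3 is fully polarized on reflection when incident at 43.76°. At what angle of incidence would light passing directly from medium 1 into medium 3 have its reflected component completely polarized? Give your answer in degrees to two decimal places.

θ_B ≈ 61.01°

Each Brewster angle gives a ratio: n₂/n₁ = tan 62.05° = 1.8847, n₃/n₂ = tan 43.76° = 0.9576.
n₃/n₁ = 1.8048. Then tan θ_B(1→3) = n₃/n₁, so θ_B(1→3) = arctan(1.8048) = 61.01°.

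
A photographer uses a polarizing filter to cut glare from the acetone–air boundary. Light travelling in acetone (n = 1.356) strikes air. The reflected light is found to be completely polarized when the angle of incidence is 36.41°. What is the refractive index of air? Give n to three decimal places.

n ≈ 1.000

Brewster's law: tan θ_B = n₂/n₁ (light incident in acetone, refracted into air).
n₂ = n₁ tan θ_B = 1.356 × tan 36.41° = 1.000.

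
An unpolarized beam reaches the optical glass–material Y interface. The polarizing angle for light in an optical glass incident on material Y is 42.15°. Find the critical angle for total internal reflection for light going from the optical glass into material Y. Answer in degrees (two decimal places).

θ_c ≈ 64.84°

From Brewster, n₂/n₁ = tan θ_B = tan 42.15° = 0.9052.
Then sin θ_c = n₂/n₁ = 0.9052, so θ_c = arcsin 0.9052 = 64.84°.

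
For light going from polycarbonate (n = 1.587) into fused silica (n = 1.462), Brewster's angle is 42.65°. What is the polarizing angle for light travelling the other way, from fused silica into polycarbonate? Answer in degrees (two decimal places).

tan θ_B' = n₁/n₂ = 1/tan θ_B, so θ_B' = 90° − θ_B.
θ_B' = 90° − 42.65° = 47.35°.

θ_B' ≈ 47.35°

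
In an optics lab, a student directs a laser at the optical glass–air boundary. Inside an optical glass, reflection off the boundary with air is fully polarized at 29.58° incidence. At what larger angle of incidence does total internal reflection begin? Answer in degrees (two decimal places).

tan θ_B = n₂/n₁ = tan 29.58° = 0.5676.
Total internal reflection: sin θ_c = n₂/n₁ = 0.5676.
θ_c = arcsin(0.5676) = 34.58°.

θ_c ≈ 34.58°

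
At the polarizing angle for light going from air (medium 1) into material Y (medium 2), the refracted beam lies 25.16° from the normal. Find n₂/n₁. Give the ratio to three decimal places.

θ_B + θ_t = 90°, so θ_B = 90° − 25.16° = 64.84°.
Then n₂/n₁ = tan θ_B = tan 64.84° = 2.129.

n₂/n₁ ≈ 2.129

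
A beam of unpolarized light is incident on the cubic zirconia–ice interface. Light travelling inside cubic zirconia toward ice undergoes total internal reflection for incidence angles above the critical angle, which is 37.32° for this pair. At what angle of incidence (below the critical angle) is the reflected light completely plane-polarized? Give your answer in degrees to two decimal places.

sin θ_c = n₂/n₁, so n₂/n₁ = sin 37.32° = 0.6063.
Brewster: tan θ_B = n₂/n₁ = 0.6063.
θ_B = arctan(0.6063) = 31.23°.

θ_B ≈ 31.23°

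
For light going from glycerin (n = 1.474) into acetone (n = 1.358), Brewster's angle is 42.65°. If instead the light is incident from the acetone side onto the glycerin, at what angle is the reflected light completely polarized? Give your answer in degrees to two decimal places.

θ_B' ≈ 47.35°

tan θ_B' = n₁/n₂ = 1/tan θ_B, so θ_B' = 90° − θ_B.
θ_B' = 90° − 42.65° = 47.35°.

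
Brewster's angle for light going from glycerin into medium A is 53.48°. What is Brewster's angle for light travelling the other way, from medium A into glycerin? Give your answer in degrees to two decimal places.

θ_B' ≈ 36.52°

Reversing the direction swaps n₁ and n₂, so tan θ_B' = 1/tan θ_B and θ_B' = 90° − θ_B.
Hence θ_B' = 90° − 53.48° = 36.52°.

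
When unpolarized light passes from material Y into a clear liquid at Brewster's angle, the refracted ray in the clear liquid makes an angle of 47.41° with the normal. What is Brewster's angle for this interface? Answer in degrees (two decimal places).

Since the reflected and refracted rays are at right angles at the polarizing angle, θ_B + θ_t = 90°.
θ_B = 90° − 47.41° = 42.59°.

θ_B ≈ 42.59°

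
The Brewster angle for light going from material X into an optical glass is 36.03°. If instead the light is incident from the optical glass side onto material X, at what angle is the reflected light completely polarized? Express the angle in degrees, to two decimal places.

θ_B' ≈ 53.97°

tan θ_B' = n₁/n₂ = 1/tan θ_B, so θ_B' = 90° − θ_B.
θ_B' = 90° − 36.03° = 53.97°.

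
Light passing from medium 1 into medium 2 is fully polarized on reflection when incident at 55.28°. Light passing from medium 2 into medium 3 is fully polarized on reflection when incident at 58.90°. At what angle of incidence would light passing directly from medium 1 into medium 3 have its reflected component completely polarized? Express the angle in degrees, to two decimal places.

θ_B ≈ 67.31°

n₂/n₁ = tan 55.28° = 1.4431 and n₃/n₂ = tan 58.90° = 1.6577.
n₃/n₁ = 2.3923. Then tan θ_B(1→3) = n₃/n₁, so θ_B(1→3) = arctan(2.3923) = 67.31°.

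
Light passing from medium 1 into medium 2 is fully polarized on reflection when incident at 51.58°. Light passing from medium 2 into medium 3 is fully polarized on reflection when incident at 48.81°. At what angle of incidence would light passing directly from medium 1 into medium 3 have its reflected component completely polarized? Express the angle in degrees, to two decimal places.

θ_B ≈ 55.23°

Each Brewster angle gives a ratio: n₂/n₁ = tan 51.58° = 1.2608, n₃/n₂ = tan 48.81° = 1.1427.
n₃/n₁ = 1.4407. Then tan θ_B(1→3) = n₃/n₁, so θ_B(1→3) = arctan(1.4407) = 55.23°.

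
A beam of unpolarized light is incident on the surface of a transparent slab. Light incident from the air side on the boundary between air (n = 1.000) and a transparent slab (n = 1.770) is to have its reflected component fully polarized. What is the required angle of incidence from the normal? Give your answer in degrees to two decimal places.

θ_B ≈ 60.53°

Brewster's condition: tan θ_B = n₂/n₁ = 1.770/1.000 = 1.7700. Taking the arctangent, θ_B = 60.53°.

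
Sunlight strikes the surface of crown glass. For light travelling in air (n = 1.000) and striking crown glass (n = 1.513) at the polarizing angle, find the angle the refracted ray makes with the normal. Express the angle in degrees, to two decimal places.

First find Brewster's angle: tan θ_B = 1.513/1.000 = 1.5130, giving θ_B = 56.54°.
Since θ_B + θ_t = 90° at Brewster incidence, θ_t = 90° − 56.54° = 33.46°.

θ_t ≈ 33.46°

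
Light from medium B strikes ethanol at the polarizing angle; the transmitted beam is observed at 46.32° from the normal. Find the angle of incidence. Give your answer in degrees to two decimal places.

θ_B ≈ 43.68°

Since the reflected and refracted rays are at right angles at the polarizing angle, θ_B + θ_t = 90°.
So θ_B = 90° − θ_t = 90° − 46.32° = 43.68°.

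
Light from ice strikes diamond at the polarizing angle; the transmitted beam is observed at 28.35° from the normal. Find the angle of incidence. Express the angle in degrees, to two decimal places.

θ_B ≈ 61.65°

At Brewster's angle the reflected and refracted rays are perpendicular, so θ_B + θ_t = 90°.
So θ_B = 90° − θ_t = 90° − 28.35° = 61.65°.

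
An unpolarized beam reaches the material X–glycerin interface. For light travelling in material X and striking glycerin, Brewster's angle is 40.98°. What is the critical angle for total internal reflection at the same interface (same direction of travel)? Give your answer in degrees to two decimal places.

θ_c ≈ 60.30°

tan θ_B = n₂/n₁ = tan 40.98° = 0.8687.
Total internal reflection: sin θ_c = n₂/n₁ = 0.8687.
θ_c = arcsin(0.8687) = 60.30°.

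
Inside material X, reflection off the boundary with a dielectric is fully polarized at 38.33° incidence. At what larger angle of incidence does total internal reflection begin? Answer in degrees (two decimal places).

From Brewster, n₂/n₁ = tan θ_B = tan 38.33° = 0.7906.
Then sin θ_c = n₂/n₁ = 0.7906, so θ_c = arcsin 0.7906 = 52.24°.

θ_c ≈ 52.24°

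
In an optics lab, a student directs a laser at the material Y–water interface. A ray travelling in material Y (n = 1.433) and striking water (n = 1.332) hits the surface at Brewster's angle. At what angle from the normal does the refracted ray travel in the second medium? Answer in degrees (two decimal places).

θ_t ≈ 47.09°

θ_B = arctan(n₂/n₁) = arctan(1.332/1.433) = 42.91°.
At Brewster's angle the reflected and refracted rays are perpendicular, so θ_t = 90° − θ_B = 90° − 42.91° = 47.09°.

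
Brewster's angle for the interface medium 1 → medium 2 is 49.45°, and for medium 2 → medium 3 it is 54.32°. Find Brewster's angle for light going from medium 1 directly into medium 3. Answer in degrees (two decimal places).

n₂/n₁ = tan 49.45° = 1.1688 and n₃/n₂ = tan 54.32° = 1.3927.
n₃/n₁ = 1.6277. Then tan θ_B(1→3) = n₃/n₁, so θ_B(1→3) = arctan(1.6277) = 58.44°.

θ_B ≈ 58.44°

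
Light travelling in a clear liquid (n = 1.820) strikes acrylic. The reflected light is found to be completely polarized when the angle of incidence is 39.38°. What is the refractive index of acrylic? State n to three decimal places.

At the Brewster angle, tan θ_B = n₂/n₁ with n₁ on the incident side (a clear liquid) and n₂ on the transmitted side (acrylic).
n₂ = n₁ tan θ_B = 1.820 × tan 39.38° = 1.494.

n ≈ 1.494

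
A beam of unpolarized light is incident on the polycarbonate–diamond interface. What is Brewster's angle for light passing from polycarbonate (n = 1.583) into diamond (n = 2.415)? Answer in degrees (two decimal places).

Brewster's condition: tan θ_B = n₂/n₁ = 2.415/1.583 = 1.5256. Taking the arctangent, θ_B = 56.76°.

θ_B ≈ 56.76°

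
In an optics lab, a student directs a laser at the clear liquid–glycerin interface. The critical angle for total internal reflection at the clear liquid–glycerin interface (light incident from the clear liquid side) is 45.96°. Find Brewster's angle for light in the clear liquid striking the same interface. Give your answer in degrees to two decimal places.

At the critical angle sin θ_c = n₂/n₁, giving n₂/n₁ = sin 45.96° = 0.7189.
Then tan θ_B = n₂/n₁ = 0.7189, so θ_B = arctan 0.7189 = 35.71°.

θ_B ≈ 35.71°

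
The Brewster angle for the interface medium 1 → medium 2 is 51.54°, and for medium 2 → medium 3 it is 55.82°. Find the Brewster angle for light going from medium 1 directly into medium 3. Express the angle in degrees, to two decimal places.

Each Brewster angle gives a ratio: n₂/n₁ = tan 51.54° = 1.2590, n₃/n₂ = tan 55.82° = 1.4726.
Multiplying, n₃/n₁ = 1.2590 × 1.4726 = 1.8539, and θ_B(1→3) = arctan 1.8539 = 61.66°.

θ_B ≈ 61.66°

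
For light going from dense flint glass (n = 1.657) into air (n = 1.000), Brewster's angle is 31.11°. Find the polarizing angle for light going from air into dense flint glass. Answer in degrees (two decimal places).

Reversing the direction swaps n₁ and n₂, so tan θ_B' = 1/tan θ_B and θ_B' = 90° − θ_B.
Hence θ_B' = 90° − 31.11° = 58.89°.

θ_B' ≈ 58.89°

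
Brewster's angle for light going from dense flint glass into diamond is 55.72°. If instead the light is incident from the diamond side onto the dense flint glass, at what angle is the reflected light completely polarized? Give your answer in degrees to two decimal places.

θ_B' ≈ 34.28°

The two Brewster angles are complementary: θ_B' = 90° − θ_B = 90° − 55.72° = 34.28°.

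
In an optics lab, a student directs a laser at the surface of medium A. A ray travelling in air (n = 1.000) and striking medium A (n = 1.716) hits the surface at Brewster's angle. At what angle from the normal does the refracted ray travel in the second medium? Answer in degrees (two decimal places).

θ_t ≈ 30.23°

First find Brewster's angle: tan θ_B = 1.716/1.000 = 1.7160, giving θ_B = 59.77°.
The refracted ray is perpendicular to the reflected ray, so θ_t = 90° − θ_B = 30.23°.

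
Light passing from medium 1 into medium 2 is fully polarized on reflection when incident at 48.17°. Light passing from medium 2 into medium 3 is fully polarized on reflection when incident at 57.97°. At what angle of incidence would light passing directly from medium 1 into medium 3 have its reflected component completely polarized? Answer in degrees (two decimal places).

tan θ_B(1→2) = n₂/n₁ = tan 48.17° = 1.1173.
tan θ_B(2→3) = n₃/n₂ = tan 57.97° = 1.5985.
n₃/n₁ = 1.7859. Then tan θ_B(1→3) = n₃/n₁, so θ_B(1→3) = arctan(1.7859) = 60.75°.

θ_B ≈ 60.75°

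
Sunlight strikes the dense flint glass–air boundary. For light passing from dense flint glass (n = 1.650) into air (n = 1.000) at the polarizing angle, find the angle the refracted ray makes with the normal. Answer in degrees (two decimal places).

θ_t ≈ 58.78°

θ_B = arctan(n₂/n₁) = arctan(1.000/1.650) = 31.22°.
At Brewster's angle the reflected and refracted rays are perpendicular, so θ_t = 90° − θ_B = 90° − 31.22° = 58.78°.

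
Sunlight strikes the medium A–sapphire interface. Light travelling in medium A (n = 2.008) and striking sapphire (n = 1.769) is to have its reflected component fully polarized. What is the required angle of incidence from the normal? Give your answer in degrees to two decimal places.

θ_B ≈ 41.38°

The reflected p-component vanishes when tan θ_B = n₂/n₁.
Here n₂/n₁ = 1.769/2.008 = 0.8810, and Brewster's law gives tan θ_B = n₂/n₁.
θ_B = arctan(0.8810) = 41.38°.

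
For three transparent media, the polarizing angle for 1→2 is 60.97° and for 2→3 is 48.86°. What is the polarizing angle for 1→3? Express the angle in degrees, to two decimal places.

Each Brewster angle gives a ratio: n₂/n₁ = tan 60.97° = 1.8018, n₃/n₂ = tan 48.86° = 1.1447.
n₃/n₁ = 2.0626. Then tan θ_B(1→3) = n₃/n₁, so θ_B(1→3) = arctan(2.0626) = 64.13°.

θ_B ≈ 64.13°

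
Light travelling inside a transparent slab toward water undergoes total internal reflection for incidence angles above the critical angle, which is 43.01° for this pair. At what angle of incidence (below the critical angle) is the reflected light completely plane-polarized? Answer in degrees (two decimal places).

θ_B ≈ 34.30°

n₂/n₁ = sin θ_c = sin 43.01° = 0.6821.
tan θ_B equals the same ratio, so θ_B = arctan(0.6821) = 34.30°.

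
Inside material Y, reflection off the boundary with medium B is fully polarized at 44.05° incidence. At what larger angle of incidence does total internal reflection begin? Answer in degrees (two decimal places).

θ_c ≈ 75.32°

n₂/n₁ = tan 44.05° = 0.9674; the critical angle satisfies sin θ_c = n₂/n₁.
θ_c = arcsin(0.9674) = 75.32°.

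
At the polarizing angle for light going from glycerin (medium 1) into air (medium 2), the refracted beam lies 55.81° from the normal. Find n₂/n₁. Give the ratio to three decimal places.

θ_B + θ_t = 90°, so θ_B = 90° − 55.81° = 34.19°.
Then n₂/n₁ = tan θ_B = tan 34.19° = 0.679.

n₂/n₁ ≈ 0.679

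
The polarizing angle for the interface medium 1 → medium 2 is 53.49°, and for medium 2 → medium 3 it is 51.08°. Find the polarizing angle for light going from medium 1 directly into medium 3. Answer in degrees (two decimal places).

θ_B ≈ 59.13°

Each Brewster angle gives a ratio: n₂/n₁ = tan 53.49° = 1.3509, n₃/n₂ = tan 51.08° = 1.2384.
n₃/n₁ = 1.6730. Then tan θ_B(1→3) = n₃/n₁, so θ_B(1→3) = arctan(1.6730) = 59.13°.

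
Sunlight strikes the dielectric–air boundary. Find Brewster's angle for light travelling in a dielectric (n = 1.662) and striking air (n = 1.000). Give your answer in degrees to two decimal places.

At Brewster's angle the reflected and refracted rays are perpendicular, which with Snell's law gives tan θ_B = n₂/n₁.
tan θ_B = n₂/n₁ = 1.000/1.662 = 0.6017. Taking the arctangent, θ_B = 31.03°.

θ_B ≈ 31.03°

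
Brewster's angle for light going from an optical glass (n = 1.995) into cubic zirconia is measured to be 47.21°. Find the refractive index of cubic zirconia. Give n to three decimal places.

n ≈ 2.155

Brewster's law: tan θ_B = n₂/n₁ (light incident in an optical glass, refracted into cubic zirconia).
n₂ = n₁ tan θ_B = 1.995 × tan 47.21° = 2.155.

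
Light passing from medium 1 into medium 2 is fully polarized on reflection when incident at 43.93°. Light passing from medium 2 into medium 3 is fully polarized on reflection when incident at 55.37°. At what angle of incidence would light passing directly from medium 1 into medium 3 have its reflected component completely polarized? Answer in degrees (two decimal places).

θ_B ≈ 54.36°

tan θ_B(1→2) = n₂/n₁ = tan 43.93° = 0.9633.
tan θ_B(2→3) = n₃/n₂ = tan 55.37° = 1.4480.
n₃/n₁ = 1.3949. Then tan θ_B(1→3) = n₃/n₁, so θ_B(1→3) = arctan(1.3949) = 54.36°.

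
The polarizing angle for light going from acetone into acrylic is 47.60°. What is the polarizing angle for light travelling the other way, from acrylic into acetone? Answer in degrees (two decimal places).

θ_B' ≈ 42.40°

The two Brewster angles are complementary: θ_B' = 90° − θ_B = 90° − 47.60° = 42.40°.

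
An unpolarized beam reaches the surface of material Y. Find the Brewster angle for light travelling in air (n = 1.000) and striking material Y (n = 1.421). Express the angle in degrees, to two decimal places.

Brewster's condition: tan θ_B = n₂/n₁ = 1.421/1.000 = 1.4210. Taking the arctangent, θ_B = 54.86°.

θ_B ≈ 54.86°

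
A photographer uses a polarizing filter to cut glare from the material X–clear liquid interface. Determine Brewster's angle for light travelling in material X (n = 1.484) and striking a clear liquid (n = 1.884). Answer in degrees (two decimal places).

θ_B ≈ 51.77°

At Brewster's angle the reflected and refracted rays are perpendicular, which with Snell's law gives tan θ_B = n₂/n₁.
tan θ_B = n₂/n₁ = 1.884/1.484 = 1.2695. Taking the arctangent, θ_B = 51.77°.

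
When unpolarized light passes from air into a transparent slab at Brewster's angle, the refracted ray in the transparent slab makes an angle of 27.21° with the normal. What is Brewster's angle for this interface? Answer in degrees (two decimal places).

At Brewster's angle the reflected and refracted rays are perpendicular, so θ_B + θ_t = 90°.
θ_B = 90° − 27.21° = 62.79°.

θ_B ≈ 62.79°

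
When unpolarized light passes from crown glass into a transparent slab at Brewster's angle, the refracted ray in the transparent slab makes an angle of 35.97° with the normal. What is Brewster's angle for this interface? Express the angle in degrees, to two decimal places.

At Brewster's angle the reflected and refracted rays are perpendicular, so θ_B + θ_t = 90°.
So θ_B = 90° − θ_t = 90° − 35.97° = 54.03°.

θ_B ≈ 54.03°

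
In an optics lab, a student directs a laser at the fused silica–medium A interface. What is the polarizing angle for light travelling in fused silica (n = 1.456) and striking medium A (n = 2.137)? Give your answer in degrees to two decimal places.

θ_B ≈ 55.73°

Brewster's condition: tan θ_B = n₂/n₁ = 2.137/1.456 = 1.4677.
So θ_B = arctan 1.4677 = 55.73°.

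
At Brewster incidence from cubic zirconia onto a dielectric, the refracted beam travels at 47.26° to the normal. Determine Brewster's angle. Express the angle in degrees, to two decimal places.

θ_B ≈ 42.74°

Since the reflected and refracted rays are at right angles at the polarizing angle, θ_B + θ_t = 90°.
So θ_B = 90° − θ_t = 90° − 47.26° = 42.74°.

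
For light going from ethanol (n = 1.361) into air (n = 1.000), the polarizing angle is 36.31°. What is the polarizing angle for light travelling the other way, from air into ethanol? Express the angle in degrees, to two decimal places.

The two Brewster angles are complementary: θ_B' = 90° − θ_B = 90° − 36.31° = 53.69°.

θ_B' ≈ 53.69°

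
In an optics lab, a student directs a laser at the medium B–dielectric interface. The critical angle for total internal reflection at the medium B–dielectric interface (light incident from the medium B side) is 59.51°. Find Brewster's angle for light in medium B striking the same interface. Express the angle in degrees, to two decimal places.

θ_B ≈ 40.75°

sin θ_c = n₂/n₁, so n₂/n₁ = sin 59.51° = 0.8617.
Brewster: tan θ_B = n₂/n₁ = 0.8617.
θ_B = arctan(0.8617) = 40.75°.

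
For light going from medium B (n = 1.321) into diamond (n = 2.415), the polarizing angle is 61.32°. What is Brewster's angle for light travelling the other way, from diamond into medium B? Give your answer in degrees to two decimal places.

θ_B' ≈ 28.68°

Reversing the direction swaps n₁ and n₂, so tan θ_B' = 1/tan θ_B and θ_B' = 90° − θ_B.
Hence θ_B' = 90° − 61.32° = 28.68°.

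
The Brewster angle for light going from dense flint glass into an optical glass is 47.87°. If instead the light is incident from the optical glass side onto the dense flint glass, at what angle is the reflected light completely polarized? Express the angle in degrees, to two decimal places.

The two Brewster angles are complementary: θ_B' = 90° − θ_B = 90° − 47.87° = 42.13°.

θ_B' ≈ 42.13°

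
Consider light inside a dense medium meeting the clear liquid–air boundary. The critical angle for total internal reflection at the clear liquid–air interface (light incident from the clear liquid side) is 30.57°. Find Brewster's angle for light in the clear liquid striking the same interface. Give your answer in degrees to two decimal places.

θ_B ≈ 26.96°

sin θ_c = n₂/n₁, so n₂/n₁ = sin 30.57° = 0.5086.
Brewster: tan θ_B = n₂/n₁ = 0.5086.
θ_B = arctan(0.5086) = 26.96°.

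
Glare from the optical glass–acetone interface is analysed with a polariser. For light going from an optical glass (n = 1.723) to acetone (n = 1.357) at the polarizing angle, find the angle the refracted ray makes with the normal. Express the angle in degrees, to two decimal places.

θ_B = arctan(n₂/n₁) = arctan(1.357/1.723) = 38.22°.
At Brewster's angle the reflected and refracted rays are perpendicular, so θ_t = 90° − θ_B = 90° − 38.22° = 51.78°.

θ_t ≈ 51.78°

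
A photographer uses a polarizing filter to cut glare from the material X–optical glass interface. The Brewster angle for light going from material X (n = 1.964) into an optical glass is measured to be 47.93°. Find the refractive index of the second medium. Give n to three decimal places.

At the Brewster angle, tan θ_B = n₂/n₁ with n₁ on the incident side (material X) and n₂ on the transmitted side (an optical glass).
n₂ = n₁ tan θ_B = 1.964 × tan 47.93° = 2.176.

n ≈ 2.176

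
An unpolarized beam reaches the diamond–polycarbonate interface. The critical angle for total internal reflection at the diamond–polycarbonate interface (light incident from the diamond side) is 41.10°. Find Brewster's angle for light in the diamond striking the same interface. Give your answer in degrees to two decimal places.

θ_B ≈ 33.32°

n₂/n₁ = sin θ_c = sin 41.10° = 0.6574.
tan θ_B equals the same ratio, so θ_B = arctan(0.6574) = 33.32°.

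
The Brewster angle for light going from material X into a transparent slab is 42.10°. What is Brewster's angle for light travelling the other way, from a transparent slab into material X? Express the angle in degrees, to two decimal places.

θ_B' ≈ 47.90°

The two Brewster angles are complementary: θ_B' = 90° − θ_B = 90° − 42.10° = 47.90°.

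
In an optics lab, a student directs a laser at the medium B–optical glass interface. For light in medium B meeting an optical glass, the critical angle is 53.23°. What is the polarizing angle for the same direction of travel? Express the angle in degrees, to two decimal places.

n₂/n₁ = sin θ_c = sin 53.23° = 0.8010.
tan θ_B equals the same ratio, so θ_B = arctan(0.8010) = 38.70°.

θ_B ≈ 38.70°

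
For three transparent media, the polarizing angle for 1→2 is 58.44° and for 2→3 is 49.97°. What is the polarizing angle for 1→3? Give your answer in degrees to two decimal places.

θ_B ≈ 62.71°

n₂/n₁ = tan 58.44° = 1.6280 and n₃/n₂ = tan 49.97° = 1.1905.
n₃/n₁ = 1.9381. Then tan θ_B(1→3) = n₃/n₁, so θ_B(1→3) = arctan(1.9381) = 62.71°.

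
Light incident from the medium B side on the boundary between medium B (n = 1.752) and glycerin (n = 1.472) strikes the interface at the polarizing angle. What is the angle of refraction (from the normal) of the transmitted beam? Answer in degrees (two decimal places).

θ_t ≈ 49.96°

First find Brewster's angle: tan θ_B = 1.472/1.752 = 0.8402, giving θ_B = 40.04°.
Since θ_B + θ_t = 90° at Brewster incidence, θ_t = 90° − 40.04° = 49.96°.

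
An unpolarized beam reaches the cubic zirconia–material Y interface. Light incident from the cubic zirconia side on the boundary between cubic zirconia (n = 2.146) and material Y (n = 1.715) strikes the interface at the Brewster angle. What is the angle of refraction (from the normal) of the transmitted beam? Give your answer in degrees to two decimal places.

θ_t ≈ 51.37°

θ_B = arctan(n₂/n₁) = arctan(1.715/2.146) = 38.63°.
Since θ_B + θ_t = 90° at Brewster incidence, θ_t = 90° − 38.63° = 51.37°.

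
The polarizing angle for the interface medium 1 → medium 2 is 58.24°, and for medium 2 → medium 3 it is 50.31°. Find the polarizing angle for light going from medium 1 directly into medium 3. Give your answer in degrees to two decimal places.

θ_B ≈ 62.81°

Each Brewster angle gives a ratio: n₂/n₁ = tan 58.24° = 1.6154, n₃/n₂ = tan 50.31° = 1.2049.
n₃/n₁ = 1.9464. Then tan θ_B(1→3) = n₃/n₁, so θ_B(1→3) = arctan(1.9464) = 62.81°.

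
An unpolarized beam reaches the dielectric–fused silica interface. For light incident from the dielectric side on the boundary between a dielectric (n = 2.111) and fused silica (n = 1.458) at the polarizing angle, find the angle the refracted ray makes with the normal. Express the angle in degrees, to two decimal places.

θ_t ≈ 55.37°

First find Brewster's angle: tan θ_B = 1.458/2.111 = 0.6907, giving θ_B = 34.63°.
At Brewster's angle the reflected and refracted rays are perpendicular, so θ_t = 90° − θ_B = 90° − 34.63° = 55.37°.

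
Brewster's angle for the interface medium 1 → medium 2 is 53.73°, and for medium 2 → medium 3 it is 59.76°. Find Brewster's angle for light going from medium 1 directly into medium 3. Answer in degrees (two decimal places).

tan θ_B(1→2) = n₂/n₁ = tan 53.73° = 1.3628.
tan θ_B(2→3) = n₃/n₂ = tan 59.76° = 1.7154.
n₃/n₁ = 2.3378. Then tan θ_B(1→3) = n₃/n₁, so θ_B(1→3) = arctan(2.3378) = 66.84°.

θ_B ≈ 66.84°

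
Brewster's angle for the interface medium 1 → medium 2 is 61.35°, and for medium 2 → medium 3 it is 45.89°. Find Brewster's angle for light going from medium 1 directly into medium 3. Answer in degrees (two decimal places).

n₂/n₁ = tan 61.35° = 1.8303 and n₃/n₂ = tan 45.89° = 1.0316.
n₃/n₁ = 1.8881. Then tan θ_B(1→3) = n₃/n₁, so θ_B(1→3) = arctan(1.8881) = 62.09°.

θ_B ≈ 62.09°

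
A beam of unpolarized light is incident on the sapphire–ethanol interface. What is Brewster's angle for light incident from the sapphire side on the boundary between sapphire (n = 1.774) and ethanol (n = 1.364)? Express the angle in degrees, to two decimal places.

Here n₂/n₁ = 1.364/1.774 = 0.7689, and Brewster's law gives tan θ_B = n₂/n₁.
So θ_B = arctan 0.7689 = 37.56°.

θ_B ≈ 37.56°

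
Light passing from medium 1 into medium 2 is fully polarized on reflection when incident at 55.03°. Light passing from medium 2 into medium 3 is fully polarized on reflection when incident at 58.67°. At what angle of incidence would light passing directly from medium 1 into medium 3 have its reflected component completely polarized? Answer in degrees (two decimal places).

θ_B ≈ 66.94°

n₂/n₁ = tan 55.03° = 1.4297 and n₃/n₂ = tan 58.67° = 1.6428.
So n₃/n₁ = (n₂/n₁)(n₃/n₂) = 1.4297 × 1.6428 = 2.3487.
θ_B(1→3) = arctan(2.3487) = 66.94°.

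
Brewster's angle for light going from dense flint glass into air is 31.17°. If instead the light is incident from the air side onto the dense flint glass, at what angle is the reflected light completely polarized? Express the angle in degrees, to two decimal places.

θ_B' ≈ 58.83°

The two Brewster angles are complementary: θ_B' = 90° − θ_B = 90° − 31.17° = 58.83°.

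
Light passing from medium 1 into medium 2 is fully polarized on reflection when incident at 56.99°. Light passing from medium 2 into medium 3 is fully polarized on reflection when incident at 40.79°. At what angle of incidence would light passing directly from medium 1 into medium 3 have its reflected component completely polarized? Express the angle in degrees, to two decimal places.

θ_B ≈ 53.02°

n₂/n₁ = tan 56.99° = 1.5393 and n₃/n₂ = tan 40.79° = 0.8629.
So n₃/n₁ = (n₂/n₁)(n₃/n₂) = 1.5393 × 0.8629 = 1.3282.
θ_B(1→3) = arctan(1.3282) = 53.02°.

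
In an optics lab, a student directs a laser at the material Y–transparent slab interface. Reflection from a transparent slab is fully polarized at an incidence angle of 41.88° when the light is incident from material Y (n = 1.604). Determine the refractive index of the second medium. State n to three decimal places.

n ≈ 1.438

Full polarization of the reflected beam means tan θ_B = n₂/n₁, where n₁ is the incident medium (material Y).
n₂ = n₁ tan θ_B = 1.604 × tan 41.88° = 1.438.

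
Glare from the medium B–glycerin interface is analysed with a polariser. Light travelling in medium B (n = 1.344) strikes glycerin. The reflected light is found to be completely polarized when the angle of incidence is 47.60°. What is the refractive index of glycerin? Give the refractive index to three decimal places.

n ≈ 1.472

At the Brewster angle, tan θ_B = n₂/n₁ with n₁ on the incident side (medium B) and n₂ on the transmitted side (glycerin).
n₂ = n₁ tan θ_B = 1.344 × tan 47.60° = 1.472.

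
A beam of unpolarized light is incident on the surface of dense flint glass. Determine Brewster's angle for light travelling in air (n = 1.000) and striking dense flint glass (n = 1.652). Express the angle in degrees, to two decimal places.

The reflected p-component vanishes when tan θ_B = n₂/n₁.
Brewster's condition: tan θ_B = n₂/n₁ = 1.652/1.000 = 1.6520.
So θ_B = arctan 1.6520 = 58.81°.

θ_B ≈ 58.81°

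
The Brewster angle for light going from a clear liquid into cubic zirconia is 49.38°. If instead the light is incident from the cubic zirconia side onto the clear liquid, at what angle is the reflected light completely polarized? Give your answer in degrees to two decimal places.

θ_B' ≈ 40.62°

Reversing the direction swaps n₁ and n₂, so tan θ_B' = 1/tan θ_B and θ_B' = 90° − θ_B.
Hence θ_B' = 90° − 49.38° = 40.62°.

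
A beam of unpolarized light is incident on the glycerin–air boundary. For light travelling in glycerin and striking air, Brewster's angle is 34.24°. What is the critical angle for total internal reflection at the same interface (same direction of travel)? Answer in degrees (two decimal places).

θ_c ≈ 42.89°

From Brewster, n₂/n₁ = tan θ_B = tan 34.24° = 0.6806.
Then sin θ_c = n₂/n₁ = 0.6806, so θ_c = arcsin 0.6806 = 42.89°.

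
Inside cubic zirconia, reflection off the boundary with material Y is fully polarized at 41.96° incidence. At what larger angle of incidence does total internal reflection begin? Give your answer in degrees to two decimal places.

θ_c ≈ 64.05°

From Brewster, n₂/n₁ = tan θ_B = tan 41.96° = 0.8991.
Then sin θ_c = n₂/n₁ = 0.8991, so θ_c = arcsin 0.8991 = 64.05°.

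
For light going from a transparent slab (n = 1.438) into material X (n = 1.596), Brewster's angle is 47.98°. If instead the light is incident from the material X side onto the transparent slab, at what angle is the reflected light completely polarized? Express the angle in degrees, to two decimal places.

θ_B' ≈ 42.02°

The two Brewster angles are complementary: θ_B' = 90° − θ_B = 90° − 47.98° = 42.02°.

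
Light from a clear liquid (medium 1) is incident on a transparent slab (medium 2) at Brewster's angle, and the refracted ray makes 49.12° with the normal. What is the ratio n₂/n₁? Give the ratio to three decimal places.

At Brewster incidence θ_B = 90° − θ_t = 90° − 49.12° = 40.88°.
tan θ_B = n₂/n₁, so n₂/n₁ = tan 40.88° = 0.866.

n₂/n₁ ≈ 0.866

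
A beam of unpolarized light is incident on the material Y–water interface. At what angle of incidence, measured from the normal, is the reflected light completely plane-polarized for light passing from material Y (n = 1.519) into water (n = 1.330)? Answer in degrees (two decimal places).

θ_B ≈ 41.20°

Brewster's condition: tan θ_B = n₂/n₁ = 1.330/1.519 = 0.8756.
θ_B = arctan(0.8756) = 41.20°.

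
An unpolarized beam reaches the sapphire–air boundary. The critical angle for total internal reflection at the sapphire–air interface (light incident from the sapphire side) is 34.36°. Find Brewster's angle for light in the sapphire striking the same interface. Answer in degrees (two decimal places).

θ_B ≈ 29.44°

n₂/n₁ = sin θ_c = sin 34.36° = 0.5644.
tan θ_B equals the same ratio, so θ_B = arctan(0.5644) = 29.44°.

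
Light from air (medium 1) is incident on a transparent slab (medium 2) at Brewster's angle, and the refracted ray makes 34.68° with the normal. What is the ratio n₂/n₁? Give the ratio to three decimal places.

At Brewster incidence θ_B = 90° − θ_t = 90° − 34.68° = 55.32°.
Then n₂/n₁ = tan θ_B = tan 55.32° = 1.445.

n₂/n₁ ≈ 1.445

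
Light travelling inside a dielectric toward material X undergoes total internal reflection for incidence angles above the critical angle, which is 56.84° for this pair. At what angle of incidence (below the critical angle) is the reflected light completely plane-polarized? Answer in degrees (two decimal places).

At the critical angle sin θ_c = n₂/n₁, giving n₂/n₁ = sin 56.84° = 0.8371.
Then tan θ_B = n₂/n₁ = 0.8371, so θ_B = arctan 0.8371 = 39.93°.

θ_B ≈ 39.93°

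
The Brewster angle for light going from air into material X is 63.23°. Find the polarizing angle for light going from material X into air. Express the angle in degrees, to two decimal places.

θ_B' ≈ 26.77°

The two Brewster angles are complementary: θ_B' = 90° − θ_B = 90° − 63.23° = 26.77°.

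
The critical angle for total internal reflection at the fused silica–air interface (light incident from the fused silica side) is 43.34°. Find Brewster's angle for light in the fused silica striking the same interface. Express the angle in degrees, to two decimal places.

At the critical angle sin θ_c = n₂/n₁, giving n₂/n₁ = sin 43.34° = 0.6863.
Then tan θ_B = n₂/n₁ = 0.6863, so θ_B = arctan 0.6863 = 34.46°.

θ_B ≈ 34.46°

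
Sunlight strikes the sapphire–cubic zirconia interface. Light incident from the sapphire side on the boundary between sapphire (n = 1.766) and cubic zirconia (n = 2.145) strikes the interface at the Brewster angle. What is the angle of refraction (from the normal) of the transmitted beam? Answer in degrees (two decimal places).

tan θ_B = n₂/n₁ = 2.145/1.766 = 1.2146, so θ_B = 50.54°.
At Brewster's angle the reflected and refracted rays are perpendicular, so θ_t = 90° − θ_B = 90° − 50.54° = 39.46°.

θ_t ≈ 39.46°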